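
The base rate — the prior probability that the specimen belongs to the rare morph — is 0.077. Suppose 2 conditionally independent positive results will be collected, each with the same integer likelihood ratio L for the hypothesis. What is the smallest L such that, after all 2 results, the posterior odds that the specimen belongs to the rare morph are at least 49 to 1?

Prior odds = 0.077/0.923 = 77/923.
Target odds = 49.
Need L² ≥ 49 ÷ (77/923) = 6461/11.
24² = 576 < 6461/11 ≤ 625 = 25², so L = 25.

25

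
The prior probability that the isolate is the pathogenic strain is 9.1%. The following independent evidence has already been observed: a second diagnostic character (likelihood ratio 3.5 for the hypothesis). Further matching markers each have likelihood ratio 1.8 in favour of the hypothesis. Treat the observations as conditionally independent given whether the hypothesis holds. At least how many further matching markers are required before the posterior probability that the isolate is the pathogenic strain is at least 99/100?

Prior odds = 0.091/0.909 = 91/909.
Bayes factor of the evidence already in hand = 3.5.
Odds after that evidence = (91/909) × 3.5 = 637/1818.
Target odds = 0.99/0.01 = 99.
Need 1.8ⁿ ≥ 99 ÷ (637/1818) = 179982/637.
1.8⁹ = 387420489/1953125 falls short of 179982/637 but 1.8¹⁰ ≈357.047 reaches it, so n = 10.

10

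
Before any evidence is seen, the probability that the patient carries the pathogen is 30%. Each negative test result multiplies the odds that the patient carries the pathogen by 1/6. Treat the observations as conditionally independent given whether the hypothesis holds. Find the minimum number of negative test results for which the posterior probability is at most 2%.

2

Prior odds = 0.3/0.7 = 3/7.
Likelihood ratio per negative test result = 1/6.
Target posterior odds = 0.02/0.98 = 1/49.
Need (3/7) × (1/6)ⁿ ≤ 1/49, i.e. (1/6)ⁿ ≤ 1/21.
(1/6)¹ = 1/6 is still above 1/21 but (1/6)² = 1/36 is at or below it, so n = 2.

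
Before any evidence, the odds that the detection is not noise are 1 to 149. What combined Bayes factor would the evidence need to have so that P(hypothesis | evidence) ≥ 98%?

Prior odds = 1/149.
Target odds = 0.98/0.02 = 49.
Required Bayes factor = 49 ÷ (1/149) = 7301.

7301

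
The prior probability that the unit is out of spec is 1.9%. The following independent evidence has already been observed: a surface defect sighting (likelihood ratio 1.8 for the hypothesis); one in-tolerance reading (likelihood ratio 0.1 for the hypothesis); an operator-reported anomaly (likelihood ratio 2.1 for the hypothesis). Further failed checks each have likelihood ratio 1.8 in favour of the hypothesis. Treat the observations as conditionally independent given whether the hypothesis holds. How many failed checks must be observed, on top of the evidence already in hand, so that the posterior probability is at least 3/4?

11

Prior odds = 0.019/0.981 = 19/981.
Combined Bayes factor of the evidence already in hand = 1.8 × 0.1 × 2.1 = 0.378.
Odds after that evidence = (19/981) × 0.378 = 399/54500.
Target odds = 0.75/0.25 = 3.
Need 1.8ⁿ ≥ 3 ÷ (399/54500) = 54500/133.
1.8¹⁰ ≈357.047 falls short of 54500/133 but 1.8¹¹ ≈642.684 reaches it, so n = 11.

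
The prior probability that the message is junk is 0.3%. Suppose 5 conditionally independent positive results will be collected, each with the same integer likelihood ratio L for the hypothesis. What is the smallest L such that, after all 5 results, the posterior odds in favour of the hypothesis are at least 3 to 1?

Prior odds = 0.003/0.997 = 3/997.
Target odds = 3.
Need L⁵ ≥ 3 ÷ (3/997) = 997.
3⁵ = 243 < 997 ≤ 1024 = 4⁵, so L = 4.

4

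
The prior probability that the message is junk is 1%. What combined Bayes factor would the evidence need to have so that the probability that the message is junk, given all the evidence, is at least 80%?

Prior odds = 0.01/0.99 = 1/99.
Target odds = 0.8/0.2 = 4.
Required Bayes factor = 4 ÷ (1/99) = 396.

396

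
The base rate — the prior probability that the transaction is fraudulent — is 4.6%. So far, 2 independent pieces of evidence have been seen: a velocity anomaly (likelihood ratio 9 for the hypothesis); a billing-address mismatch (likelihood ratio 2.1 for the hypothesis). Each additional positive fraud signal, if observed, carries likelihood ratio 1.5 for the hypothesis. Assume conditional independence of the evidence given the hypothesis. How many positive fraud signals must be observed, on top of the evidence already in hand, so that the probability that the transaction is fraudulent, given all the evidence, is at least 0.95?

Prior odds = 0.046/0.954 = 23/477.
Combined Bayes factor of the evidence already in hand = 9 × 2.1 = 18.9.
Odds after that evidence = (23/477) × 18.9 = 483/530.
Target odds = 0.95/0.05 = 19.
Need 1.5ⁿ ≥ 19 ÷ (483/530) = 10070/483.
1.5⁷ = 17.0859375 falls short of 10070/483 but 1.5⁸ = 25.62890625 reaches it, so n = 8.

8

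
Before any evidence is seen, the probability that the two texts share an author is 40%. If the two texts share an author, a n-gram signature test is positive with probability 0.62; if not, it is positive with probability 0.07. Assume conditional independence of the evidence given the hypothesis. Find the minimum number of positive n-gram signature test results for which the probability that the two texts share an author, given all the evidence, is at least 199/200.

3

Prior odds: 0.4 ÷ 0.6 = 2/3.
Likelihood ratio of a positive = 0.62/0.07 = 62/7.
Target odds: 0.995 ÷ 0.005 = 199.
Need (2/3) × (62/7)ⁿ ≥ 199, i.e. (62/7)ⁿ ≥ 298.5.
(62/7)² = 3844/49 falls short of 298.5 but (62/7)³ = 238328/343 reaches it, so n = 3.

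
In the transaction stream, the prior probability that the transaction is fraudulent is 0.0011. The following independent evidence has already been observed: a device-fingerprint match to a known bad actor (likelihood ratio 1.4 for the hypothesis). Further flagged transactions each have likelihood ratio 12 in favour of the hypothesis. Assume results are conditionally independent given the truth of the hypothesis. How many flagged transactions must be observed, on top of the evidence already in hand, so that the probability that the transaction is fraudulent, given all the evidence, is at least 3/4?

Prior odds = 0.0011/0.9989 = 11/9989.
Bayes factor of the evidence already in hand = 1.4.
Odds after that evidence = (11/9989) × 1.4 = 11/7135.
Target odds = 0.75/0.25 = 3.
Need 12ⁿ ≥ 3 ÷ (11/7135) = 21405/11.
12³ = 1728 falls short of 21405/11 but 12⁴ = 20736 reaches it, so n = 4.

4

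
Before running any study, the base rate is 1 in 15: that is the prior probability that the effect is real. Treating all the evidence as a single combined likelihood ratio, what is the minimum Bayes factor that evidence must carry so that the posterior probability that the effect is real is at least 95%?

266

Prior odds = (1/15)/(14/15) = 1/14.
Target odds = 0.95/0.05 = 19.
Required Bayes factor = 19 ÷ (1/14) = 266.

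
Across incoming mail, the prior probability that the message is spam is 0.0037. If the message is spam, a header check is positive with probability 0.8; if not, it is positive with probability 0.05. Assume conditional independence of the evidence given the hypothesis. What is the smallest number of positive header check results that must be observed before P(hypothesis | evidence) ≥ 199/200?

Prior odds: 0.0037 ÷ 0.9963 = 37/9963.
Likelihood ratio of a positive = 0.8/0.05 = 16.
Target posterior odds = 0.995/0.005 = 199.
Need (37/9963) × 16ⁿ ≥ 199, i.e. 16ⁿ ≥ 1982637/37.
16³ = 4096 falls short of 1982637/37 but 16⁴ = 65536 reaches it, so n = 4.

4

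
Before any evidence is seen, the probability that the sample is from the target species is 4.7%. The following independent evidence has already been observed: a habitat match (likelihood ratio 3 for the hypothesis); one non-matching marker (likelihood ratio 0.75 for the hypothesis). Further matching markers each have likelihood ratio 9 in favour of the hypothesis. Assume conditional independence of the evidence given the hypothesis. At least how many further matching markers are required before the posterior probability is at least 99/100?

Prior odds = 0.047/0.953 = 47/953.
Combined Bayes factor of the evidence already in hand = 3 × 0.75 = 2.25.
Odds after that evidence = (47/953) × 2.25 = 423/3812.
Target odds = 0.99/0.01 = 99.
Need 9ⁿ ≥ 99 ÷ (423/3812) = 41932/47.
9³ = 729 falls short of 41932/47 but 9⁴ = 6561 reaches it, so n = 4.

4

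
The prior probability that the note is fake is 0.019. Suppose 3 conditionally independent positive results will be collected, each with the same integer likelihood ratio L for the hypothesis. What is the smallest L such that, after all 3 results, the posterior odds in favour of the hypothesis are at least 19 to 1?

10

Prior odds = 0.019/0.981 = 19/981.
Target odds = 19.
Need L³ ≥ 19 ÷ (19/981) = 981.
9³ = 729 < 981 ≤ 1000 = 10³, so L = 10.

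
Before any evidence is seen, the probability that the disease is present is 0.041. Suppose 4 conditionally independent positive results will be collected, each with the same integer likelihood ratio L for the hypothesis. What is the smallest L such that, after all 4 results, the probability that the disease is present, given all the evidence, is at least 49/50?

6

Prior odds = 0.041/0.959 = 41/959.
Target odds = 0.98/0.02 = 49.
Need L⁴ ≥ 49 ÷ (41/959) = 46991/41.
5⁴ = 625 < 46991/41 ≤ 1296 = 6⁴, so L = 6.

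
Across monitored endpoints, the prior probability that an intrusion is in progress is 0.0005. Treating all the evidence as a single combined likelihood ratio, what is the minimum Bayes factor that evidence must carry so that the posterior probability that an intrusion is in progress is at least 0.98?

Prior odds = 0.0005/0.9995 = 1/1999.
Target odds = 0.98/0.02 = 49.
Required Bayes factor = 49 ÷ (1/1999) = 97951.

97951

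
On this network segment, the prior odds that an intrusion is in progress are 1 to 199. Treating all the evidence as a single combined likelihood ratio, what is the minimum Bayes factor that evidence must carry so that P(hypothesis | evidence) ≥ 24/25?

4776

Prior odds = 1/199.
Target odds = 0.96/0.04 = 24.
Required Bayes factor = 24 ÷ (1/199) = 4776.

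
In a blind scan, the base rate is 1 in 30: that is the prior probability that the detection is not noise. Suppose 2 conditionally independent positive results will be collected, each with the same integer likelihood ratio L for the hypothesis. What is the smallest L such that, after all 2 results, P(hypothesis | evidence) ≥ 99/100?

54

Prior odds = (1/30)/(29/30) = 1/29.
Target odds = 0.99/0.01 = 99.
Need L² ≥ 99 ÷ (1/29) = 2871.
53² = 2809 < 2871 ≤ 2916 = 54², so L = 54.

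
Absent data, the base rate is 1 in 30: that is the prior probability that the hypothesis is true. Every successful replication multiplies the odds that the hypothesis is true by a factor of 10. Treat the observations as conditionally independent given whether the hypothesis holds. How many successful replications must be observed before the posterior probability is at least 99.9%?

Prior odds: (1/30) ÷ (29/30) = 1/29.
Likelihood ratio per successful replication = 10.
Target odds: 0.999 ÷ 0.001 = 999.
Need (1/29) × 10ⁿ ≥ 999, i.e. 10ⁿ ≥ 28971.
10⁴ = 10000 falls short of 28971 but 10⁵ = 100000 reaches it, so n = 5.

5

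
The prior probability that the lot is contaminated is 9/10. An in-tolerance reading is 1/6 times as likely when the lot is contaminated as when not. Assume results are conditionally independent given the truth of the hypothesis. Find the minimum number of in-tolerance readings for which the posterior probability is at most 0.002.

Prior odds: 0.9 ÷ 0.1 = 9.
Likelihood ratio per in-tolerance reading = 1/6.
Target posterior odds = 0.002/0.998 = 1/499.
Need 9 × (1/6)ⁿ ≤ 1/499, i.e. (1/6)ⁿ ≤ 1/4491.
(1/6)⁴ = 1/1296 is still above 1/4491 but (1/6)⁵ = 1/7776 is at or below it, so n = 5.

5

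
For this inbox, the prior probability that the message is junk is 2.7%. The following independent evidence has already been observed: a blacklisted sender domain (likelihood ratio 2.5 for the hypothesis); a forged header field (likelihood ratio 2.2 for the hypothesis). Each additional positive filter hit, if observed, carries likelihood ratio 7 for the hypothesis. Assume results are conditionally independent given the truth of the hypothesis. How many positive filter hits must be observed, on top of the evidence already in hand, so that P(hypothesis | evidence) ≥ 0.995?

Prior odds = 0.027/0.973 = 27/973.
Combined Bayes factor of the evidence already in hand = 2.5 × 2.2 = 5.5.
Odds after that evidence = (27/973) × 5.5 = 297/1946.
Target odds = 0.995/0.005 = 199.
Need 7ⁿ ≥ 199 ÷ (297/1946) = 387254/297.
7³ = 343 falls short of 387254/297 but 7⁴ = 2401 reaches it, so n = 4.

4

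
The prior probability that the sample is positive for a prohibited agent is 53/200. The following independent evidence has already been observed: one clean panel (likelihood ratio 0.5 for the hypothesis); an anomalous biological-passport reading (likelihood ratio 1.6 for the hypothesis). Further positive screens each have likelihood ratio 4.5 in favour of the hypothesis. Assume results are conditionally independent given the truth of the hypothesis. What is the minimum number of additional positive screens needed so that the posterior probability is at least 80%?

Prior odds = 0.265/0.735 = 53/147.
Combined Bayes factor of the evidence already in hand = 0.5 × 1.6 = 0.8.
Odds after that evidence = (53/147) × 0.8 = 212/735.
Target odds = 0.8/0.2 = 4.
Need 4.5ⁿ ≥ 4 ÷ (212/735) = 735/53.
4.5¹ = 4.5 falls short of 735/53 but 4.5² = 20.25 reaches it, so n = 2.

2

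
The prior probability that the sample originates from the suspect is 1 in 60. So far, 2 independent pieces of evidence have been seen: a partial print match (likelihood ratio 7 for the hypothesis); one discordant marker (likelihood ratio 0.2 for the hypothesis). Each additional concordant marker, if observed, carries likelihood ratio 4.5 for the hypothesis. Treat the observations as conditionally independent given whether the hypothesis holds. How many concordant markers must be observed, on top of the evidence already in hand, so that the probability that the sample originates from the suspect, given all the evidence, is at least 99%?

Prior odds = (1/60)/(59/60) = 1/59.
Combined Bayes factor of the evidence already in hand = 7 × 0.2 = 1.4.
Odds after that evidence = (1/59) × 1.4 = 7/295.
Target odds = 0.99/0.01 = 99.
Need 4.5ⁿ ≥ 99 ÷ (7/295) = 29205/7.
4.5⁵ = 1845.28125 falls short of 29205/7 but 4.5⁶ = 8303.765625 reaches it, so n = 6.

6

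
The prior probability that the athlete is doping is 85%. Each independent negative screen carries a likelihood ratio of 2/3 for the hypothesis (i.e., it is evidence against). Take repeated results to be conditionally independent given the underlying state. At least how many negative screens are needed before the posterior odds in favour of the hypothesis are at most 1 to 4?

8

Prior odds: 0.85 ÷ 0.15 = 17/3.
Likelihood ratio per negative screen = 2/3.
Target odds = 0.25.
Require (2/3)ⁿ ≤ 0.25 ÷ (17/3) = 3/68.
(2/3)⁷ = 128/2187 is still above 3/68 but (2/3)⁸ = 256/6561 is at or below it, so n = 8.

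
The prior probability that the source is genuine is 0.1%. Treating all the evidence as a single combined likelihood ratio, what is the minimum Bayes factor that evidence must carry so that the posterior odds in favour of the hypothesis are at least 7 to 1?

Prior odds = 0.001/0.999 = 1/999.
Target odds = 7.
Required Bayes factor = 7 ÷ (1/999) = 6993.

6993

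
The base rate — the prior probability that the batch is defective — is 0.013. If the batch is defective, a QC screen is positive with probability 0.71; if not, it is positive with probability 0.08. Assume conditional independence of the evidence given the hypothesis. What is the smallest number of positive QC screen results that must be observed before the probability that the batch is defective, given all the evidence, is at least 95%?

Prior odds: 0.013 ÷ 0.987 = 13/987.
Likelihood ratio of a positive = 0.71/0.08 = 8.875.
Target odds: 0.95 ÷ 0.05 = 19.
Need (13/987) × 8.875ⁿ ≥ 19, i.e. 8.875ⁿ ≥ 18753/13.
8.875³ = 357911/512 falls short of 18753/13 but 8.875⁴ = 25411681/4096 reaches it, so n = 4.

4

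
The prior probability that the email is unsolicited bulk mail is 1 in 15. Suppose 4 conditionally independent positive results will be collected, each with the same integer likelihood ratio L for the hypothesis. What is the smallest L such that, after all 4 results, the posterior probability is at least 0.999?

Prior odds = (1/15)/(14/15) = 1/14.
Target odds = 0.999/0.001 = 999.
Need L⁴ ≥ 999 ÷ (1/14) = 13986.
10⁴ = 10000 < 13986 ≤ 14641 = 11⁴, so L = 11.

11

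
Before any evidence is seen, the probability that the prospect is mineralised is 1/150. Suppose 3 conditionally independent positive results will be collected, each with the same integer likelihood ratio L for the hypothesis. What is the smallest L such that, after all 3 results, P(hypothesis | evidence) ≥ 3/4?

8

Prior odds = (1/150)/(149/150) = 1/149.
Target odds = 0.75/0.25 = 3.
Need L³ ≥ 3 ÷ (1/149) = 447.
7³ = 343 < 447 ≤ 512 = 8³, so L = 8.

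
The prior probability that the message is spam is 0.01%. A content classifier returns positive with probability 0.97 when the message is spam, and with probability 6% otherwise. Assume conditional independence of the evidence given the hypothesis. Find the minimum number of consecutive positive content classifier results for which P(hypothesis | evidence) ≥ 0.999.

Prior odds: 0.0001 ÷ 0.9999 = 1/9999.
Likelihood ratio of a positive result = 0.97/0.06 = 97/6.
Target odds: 0.999 ÷ 0.001 = 999.
Require (97/6)ⁿ ≥ 999 ÷ (1/9999) = 9989001.
(97/6)⁵ ≈1.10434e+06 falls short of 9989001 but (97/6)⁶ ≈1.78535e+07 reaches it, so n = 6.

6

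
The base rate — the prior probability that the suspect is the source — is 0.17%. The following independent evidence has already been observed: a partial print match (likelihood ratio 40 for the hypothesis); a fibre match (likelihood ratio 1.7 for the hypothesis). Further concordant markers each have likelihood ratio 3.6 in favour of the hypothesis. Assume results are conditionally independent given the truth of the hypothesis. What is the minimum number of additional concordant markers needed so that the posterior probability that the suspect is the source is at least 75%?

3

Prior odds = 0.0017/0.9983 = 17/9983.
Combined Bayes factor of the evidence already in hand = 40 × 1.7 = 68.
Odds after that evidence = (17/9983) × 68 = 1156/9983.
Target odds = 0.75/0.25 = 3.
Need 3.6ⁿ ≥ 3 ÷ (1156/9983) = 29949/1156.
3.6² = 12.96 falls short of 29949/1156 but 3.6³ = 46.656 reaches it, so n = 3.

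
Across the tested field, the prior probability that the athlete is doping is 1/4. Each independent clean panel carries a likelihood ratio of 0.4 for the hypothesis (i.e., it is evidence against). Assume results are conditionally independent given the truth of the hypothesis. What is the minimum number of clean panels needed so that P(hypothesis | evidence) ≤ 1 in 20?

3

Prior odds = 0.25/0.75 = 1/3.
Likelihood ratio per clean panel = 0.4.
Target odds: 0.05 ÷ 0.95 = 1/19.
Need (1/3) × 0.4ⁿ ≤ 1/19, i.e. 0.4ⁿ ≤ 3/19.
0.4² = 0.16 is still above 3/19 but 0.4³ = 0.064 is at or below it, so n = 3.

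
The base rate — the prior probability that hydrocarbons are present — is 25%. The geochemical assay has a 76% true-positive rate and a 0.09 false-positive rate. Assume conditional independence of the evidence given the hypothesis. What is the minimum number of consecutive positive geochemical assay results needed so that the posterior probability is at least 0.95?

2

Prior odds: 0.25 ÷ 0.75 = 1/3.
Likelihood ratio of a positive result = 0.76/0.09 = 76/9.
Target posterior odds = 0.95/0.05 = 19.
Require (76/9)ⁿ ≥ 19 ÷ (1/3) = 57.
(76/9)¹ = 76/9 falls short of 57 but (76/9)² = 5776/81 reaches it, so n = 2.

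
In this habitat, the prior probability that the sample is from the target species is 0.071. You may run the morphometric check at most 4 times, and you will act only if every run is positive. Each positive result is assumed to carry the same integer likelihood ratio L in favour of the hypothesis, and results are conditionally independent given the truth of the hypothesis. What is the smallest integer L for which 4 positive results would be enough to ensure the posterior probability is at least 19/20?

Prior odds = 0.071/0.929 = 71/929.
Target odds = 0.95/0.05 = 19.
Need L⁴ ≥ 19 ÷ (71/929) = 17651/71.
3⁴ = 81 < 17651/71 ≤ 256 = 4⁴, so L = 4.

4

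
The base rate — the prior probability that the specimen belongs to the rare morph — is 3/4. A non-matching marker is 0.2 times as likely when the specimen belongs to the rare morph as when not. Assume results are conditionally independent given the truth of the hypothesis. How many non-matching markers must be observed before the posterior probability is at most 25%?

2

Prior odds: 0.75 ÷ 0.25 = 3.
Likelihood ratio per non-matching marker = 0.2.
Target posterior odds = 0.25/0.75 = 1/3.
Need 3 × 0.2ⁿ ≤ 1/3, i.e. 0.2ⁿ ≤ 1/9.
0.2¹ = 0.2 is still above 1/9 but 0.2² = 0.04 is at or below it, so n = 2.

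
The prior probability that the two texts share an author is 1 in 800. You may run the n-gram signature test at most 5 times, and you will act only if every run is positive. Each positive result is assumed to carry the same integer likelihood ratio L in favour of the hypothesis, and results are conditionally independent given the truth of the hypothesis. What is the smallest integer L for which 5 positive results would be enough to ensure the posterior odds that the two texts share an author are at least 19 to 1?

Prior odds = 0.00125/0.99875 = 1/799.
Target odds = 19.
Need L⁵ ≥ 19 ÷ (1/799) = 15181.
6⁵ = 7776 < 15181 ≤ 16807 = 7⁵, so L = 7.

7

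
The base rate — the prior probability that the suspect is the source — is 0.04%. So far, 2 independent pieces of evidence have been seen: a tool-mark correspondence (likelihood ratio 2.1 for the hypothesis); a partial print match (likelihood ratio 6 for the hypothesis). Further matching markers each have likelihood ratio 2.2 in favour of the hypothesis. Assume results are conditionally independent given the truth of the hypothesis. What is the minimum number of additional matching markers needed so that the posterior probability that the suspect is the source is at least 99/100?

13

Prior odds = 0.0004/0.9996 = 1/2499.
Combined Bayes factor of the evidence already in hand = 2.1 × 6 = 12.6.
Odds after that evidence = (1/2499) × 12.6 = 3/595.
Target odds = 0.99/0.01 = 99.
Need 2.2ⁿ ≥ 99 ÷ (3/595) = 19635.
2.2¹² ≈12855 falls short of 19635 but 2.2¹³ ≈28281 reaches it, so n = 13.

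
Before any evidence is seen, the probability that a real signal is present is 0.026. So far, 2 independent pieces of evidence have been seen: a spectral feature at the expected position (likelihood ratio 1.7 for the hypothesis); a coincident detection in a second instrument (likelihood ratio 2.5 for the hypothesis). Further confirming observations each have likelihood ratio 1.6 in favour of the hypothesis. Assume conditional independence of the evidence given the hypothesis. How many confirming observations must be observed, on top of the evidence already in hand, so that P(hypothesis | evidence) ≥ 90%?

10

Prior odds = 0.026/0.974 = 13/487.
Combined Bayes factor of the evidence already in hand = 1.7 × 2.5 = 4.25.
Odds after that evidence = (13/487) × 4.25 = 221/1948.
Target odds = 0.9/0.1 = 9.
Need 1.6ⁿ ≥ 9 ÷ (221/1948) = 17532/221.
1.6⁹ = 134217728/1953125 falls short of 17532/221 but 1.6¹⁰ ≈109.951 reaches it, so n = 10.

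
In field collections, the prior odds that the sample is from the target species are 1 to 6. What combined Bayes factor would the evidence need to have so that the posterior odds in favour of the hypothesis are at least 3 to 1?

Prior odds = 1/6.
Target odds = 3.
Required Bayes factor = 3 ÷ (1/6) = 18.

18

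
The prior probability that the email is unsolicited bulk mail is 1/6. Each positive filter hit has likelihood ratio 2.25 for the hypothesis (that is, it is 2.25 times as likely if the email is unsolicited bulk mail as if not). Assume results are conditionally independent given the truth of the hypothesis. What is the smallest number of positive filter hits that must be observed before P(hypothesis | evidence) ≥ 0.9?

Prior odds: (1/6) ÷ (5/6) = 0.2.
Likelihood ratio per positive filter hit = 2.25.
Target odds: 0.9 ÷ 0.1 = 9.
Require 2.25ⁿ ≥ 9 ÷ 0.2 = 45.
2.25⁴ = 25.62890625 falls short of 45 but 2.25⁵ = 59049/1024 reaches it, so n = 5.

5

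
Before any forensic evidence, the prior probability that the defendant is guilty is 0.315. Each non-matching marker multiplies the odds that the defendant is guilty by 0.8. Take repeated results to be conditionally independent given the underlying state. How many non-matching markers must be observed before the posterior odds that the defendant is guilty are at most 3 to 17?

Prior odds: 0.315 ÷ 0.685 = 63/137.
Likelihood ratio per non-matching marker = 0.8.
Target odds = 3/17.
Need (63/137) × 0.8ⁿ ≤ 3/17, i.e. 0.8ⁿ ≤ 137/357.
0.8⁴ = 0.4096 is still above 137/357 but 0.8⁵ = 0.32768 is at or below it, so n = 5.

5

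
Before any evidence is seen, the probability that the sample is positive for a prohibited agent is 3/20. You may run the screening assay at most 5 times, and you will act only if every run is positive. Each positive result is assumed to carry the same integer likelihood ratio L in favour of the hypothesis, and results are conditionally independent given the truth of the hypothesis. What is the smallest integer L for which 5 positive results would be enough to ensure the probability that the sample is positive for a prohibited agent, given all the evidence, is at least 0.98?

Prior odds = 0.15/0.85 = 3/17.
Target odds = 0.98/0.02 = 49.
Need L⁵ ≥ 49 ÷ (3/17) = 833/3.
3⁵ = 243 < 833/3 ≤ 1024 = 4⁵, so L = 4.

4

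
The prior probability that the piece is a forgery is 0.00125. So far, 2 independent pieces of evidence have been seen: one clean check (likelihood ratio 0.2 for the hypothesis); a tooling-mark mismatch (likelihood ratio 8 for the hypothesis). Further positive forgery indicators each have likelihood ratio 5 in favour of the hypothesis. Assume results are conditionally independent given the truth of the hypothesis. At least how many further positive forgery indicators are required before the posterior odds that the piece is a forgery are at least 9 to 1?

6

Prior odds = 0.00125/0.99875 = 1/799.
Combined Bayes factor of the evidence already in hand = 0.2 × 8 = 1.6.
Odds after that evidence = (1/799) × 1.6 = 8/3995.
Target odds = 9.
Need 5ⁿ ≥ 9 ÷ (8/3995) = 4494.375.
5⁵ = 3125 falls short of 4494.375 but 5⁶ = 15625 reaches it, so n = 6.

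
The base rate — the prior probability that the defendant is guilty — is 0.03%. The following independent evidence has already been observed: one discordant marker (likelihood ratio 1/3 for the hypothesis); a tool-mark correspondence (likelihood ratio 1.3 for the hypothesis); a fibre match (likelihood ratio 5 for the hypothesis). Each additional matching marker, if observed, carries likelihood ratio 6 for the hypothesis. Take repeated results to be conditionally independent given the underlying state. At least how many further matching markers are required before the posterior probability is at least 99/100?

7

Prior odds = 0.0003/0.9997 = 3/9997.
Combined Bayes factor of the evidence already in hand = (1/3) × 1.3 × 5 = 13/6.
Odds after that evidence = (3/9997) × 13/6 = 1/1538.
Target odds = 0.99/0.01 = 99.
Need 6ⁿ ≥ 99 ÷ (1/1538) = 152262.
6⁶ = 46656 falls short of 152262 but 6⁷ = 279936 reaches it, so n = 7.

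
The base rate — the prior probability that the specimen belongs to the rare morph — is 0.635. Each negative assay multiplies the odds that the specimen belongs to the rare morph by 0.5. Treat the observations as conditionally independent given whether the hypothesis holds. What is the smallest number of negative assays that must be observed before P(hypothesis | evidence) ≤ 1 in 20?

6

Prior odds = 0.635/0.365 = 127/73.
Likelihood ratio per negative assay = 0.5.
Target odds: 0.05 ÷ 0.95 = 1/19.
Require 0.5ⁿ ≤ 1/19 ÷ (127/73) = 73/2413.
0.5⁵ = 0.03125 is still above 73/2413 but 0.5⁶ = 0.015625 is at or below it, so n = 6.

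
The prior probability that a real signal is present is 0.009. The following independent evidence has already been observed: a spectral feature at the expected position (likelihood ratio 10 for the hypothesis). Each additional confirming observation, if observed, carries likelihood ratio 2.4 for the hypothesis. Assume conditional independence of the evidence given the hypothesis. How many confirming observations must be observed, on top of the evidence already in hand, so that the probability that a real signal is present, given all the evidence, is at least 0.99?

Prior odds = 0.009/0.991 = 9/991.
Bayes factor of the evidence already in hand = 10.
Odds after that evidence = (9/991) × 10 = 90/991.
Target odds = 0.99/0.01 = 99.
Need 2.4ⁿ ≥ 99 ÷ (90/991) = 1090.1.
2.4⁷ = 35831808/78125 falls short of 1090.1 but 2.4⁸ = 429981696/390625 reaches it, so n = 8.

8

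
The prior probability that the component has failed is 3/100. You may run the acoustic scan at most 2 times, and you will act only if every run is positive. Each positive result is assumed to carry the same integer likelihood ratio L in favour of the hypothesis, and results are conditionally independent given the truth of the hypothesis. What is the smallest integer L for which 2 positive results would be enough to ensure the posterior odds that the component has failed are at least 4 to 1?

Prior odds = 0.03/0.97 = 3/97.
Target odds = 4.
Need L² ≥ 4 ÷ (3/97) = 388/3.
11² = 121 < 388/3 ≤ 144 = 12², so L = 12.

12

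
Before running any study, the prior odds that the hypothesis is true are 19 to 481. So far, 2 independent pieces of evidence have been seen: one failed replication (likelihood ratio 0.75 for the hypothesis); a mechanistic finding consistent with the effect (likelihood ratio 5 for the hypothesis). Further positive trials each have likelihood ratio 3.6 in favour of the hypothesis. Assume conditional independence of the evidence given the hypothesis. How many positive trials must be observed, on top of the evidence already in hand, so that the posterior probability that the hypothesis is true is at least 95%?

4

Prior odds = 19/481.
Combined Bayes factor of the evidence already in hand = 0.75 × 5 = 3.75.
Odds after that evidence = (19/481) × 3.75 = 285/1924.
Target odds = 0.95/0.05 = 19.
Need 3.6ⁿ ≥ 19 ÷ (285/1924) = 1924/15.
3.6³ = 46.656 falls short of 1924/15 but 3.6⁴ = 167.9616 reaches it, so n = 4.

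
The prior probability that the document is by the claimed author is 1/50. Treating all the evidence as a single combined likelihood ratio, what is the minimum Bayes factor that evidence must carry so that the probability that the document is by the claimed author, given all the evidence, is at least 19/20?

Prior odds = 0.02/0.98 = 1/49.
Target odds = 0.95/0.05 = 19.
Required Bayes factor = 19 ÷ (1/49) = 931.

931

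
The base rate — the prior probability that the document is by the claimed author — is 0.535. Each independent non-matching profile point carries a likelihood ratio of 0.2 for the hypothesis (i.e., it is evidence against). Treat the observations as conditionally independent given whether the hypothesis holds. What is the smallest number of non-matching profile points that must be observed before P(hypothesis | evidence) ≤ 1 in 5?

Prior odds = 0.535/0.465 = 107/93.
Likelihood ratio per non-matching profile point = 0.2.
Target posterior odds = 0.2/0.8 = 0.25.
Require 0.2ⁿ ≤ 0.25 ÷ (107/93) = 93/428.
0.2¹ = 0.2, which is already at or below the required 93/428; so n = 1.

1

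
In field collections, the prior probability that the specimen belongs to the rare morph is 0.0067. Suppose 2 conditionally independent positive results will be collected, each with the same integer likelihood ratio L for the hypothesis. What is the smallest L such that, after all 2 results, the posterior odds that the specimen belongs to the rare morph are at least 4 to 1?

Prior odds = 0.0067/0.9933 = 67/9933.
Target odds = 4.
Need L² ≥ 4 ÷ (67/9933) = 39732/67.
24² = 576 < 39732/67 ≤ 625 = 25², so L = 25.

25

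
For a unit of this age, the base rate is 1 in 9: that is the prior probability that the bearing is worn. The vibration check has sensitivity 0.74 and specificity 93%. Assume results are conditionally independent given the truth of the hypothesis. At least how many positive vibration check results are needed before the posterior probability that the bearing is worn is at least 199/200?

4

Prior odds: (1/9) ÷ (8/9) = 0.125.
False-positive rate = 1 − 0.93 = 0.07; likelihood ratio of a positive = 0.74/0.07 = 74/7.
Target odds: 0.995 ÷ 0.005 = 199.
Need 0.125 × (74/7)ⁿ ≥ 199, i.e. (74/7)ⁿ ≥ 1592.
(74/7)³ = 405224/343 falls short of 1592 but (74/7)⁴ = 29986576/2401 reaches it, so n = 4.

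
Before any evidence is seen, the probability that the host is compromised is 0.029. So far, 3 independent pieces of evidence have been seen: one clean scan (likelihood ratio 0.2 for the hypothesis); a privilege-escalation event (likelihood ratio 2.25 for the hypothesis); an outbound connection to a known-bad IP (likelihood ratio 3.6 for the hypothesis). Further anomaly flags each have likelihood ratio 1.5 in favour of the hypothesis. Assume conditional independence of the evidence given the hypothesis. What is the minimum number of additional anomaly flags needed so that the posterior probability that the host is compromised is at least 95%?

15

Prior odds = 0.029/0.971 = 29/971.
Combined Bayes factor of the evidence already in hand = 0.2 × 2.25 × 3.6 = 1.62.
Odds after that evidence = (29/971) × 1.62 = 2349/48550.
Target odds = 0.95/0.05 = 19.
Need 1.5ⁿ ≥ 19 ÷ (2349/48550) = 922450/2349.
1.5¹⁴ = 4782969/16384 falls short of 922450/2349 but 1.5¹⁵ = 14348907/32768 reaches it, so n = 15.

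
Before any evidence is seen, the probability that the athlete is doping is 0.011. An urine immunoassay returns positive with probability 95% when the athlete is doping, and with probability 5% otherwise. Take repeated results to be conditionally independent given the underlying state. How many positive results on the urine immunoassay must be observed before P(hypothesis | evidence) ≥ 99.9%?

4

Prior odds: 0.011 ÷ 0.989 = 11/989.
Likelihood ratio of a positive result = 0.95/0.05 = 19.
Target odds: 0.999 ÷ 0.001 = 999.
Need (11/989) × 19ⁿ ≥ 999, i.e. 19ⁿ ≥ 988011/11.
19³ = 6859 falls short of 988011/11 but 19⁴ = 130321 reaches it, so n = 4.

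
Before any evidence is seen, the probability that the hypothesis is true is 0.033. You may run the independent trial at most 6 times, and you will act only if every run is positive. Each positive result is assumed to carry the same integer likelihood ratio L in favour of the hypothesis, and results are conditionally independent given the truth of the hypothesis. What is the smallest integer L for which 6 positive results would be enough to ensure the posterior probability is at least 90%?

Prior odds = 0.033/0.967 = 33/967.
Target odds = 0.9/0.1 = 9.
Need L⁶ ≥ 9 ÷ (33/967) = 2901/11.
2⁶ = 64 < 2901/11 ≤ 729 = 3⁶, so L = 3.

3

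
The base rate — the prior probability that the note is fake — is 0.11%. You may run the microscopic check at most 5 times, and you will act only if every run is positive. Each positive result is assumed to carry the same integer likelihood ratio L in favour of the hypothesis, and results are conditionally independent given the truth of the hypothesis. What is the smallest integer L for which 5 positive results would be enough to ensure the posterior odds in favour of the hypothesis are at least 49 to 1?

Prior odds = 0.0011/0.9989 = 11/9989.
Target odds = 49.
Need L⁵ ≥ 49 ÷ (11/9989) = 489461/11.
8⁵ = 32768 < 489461/11 ≤ 59049 = 9⁵, so L = 9.

9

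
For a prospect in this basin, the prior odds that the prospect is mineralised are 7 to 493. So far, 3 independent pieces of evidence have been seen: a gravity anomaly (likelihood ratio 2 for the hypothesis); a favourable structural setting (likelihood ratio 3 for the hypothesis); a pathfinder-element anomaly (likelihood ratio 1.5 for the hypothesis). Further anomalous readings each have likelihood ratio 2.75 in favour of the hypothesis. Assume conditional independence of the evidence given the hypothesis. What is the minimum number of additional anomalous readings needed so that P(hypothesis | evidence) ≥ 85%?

4

Prior odds = 7/493.
Combined Bayes factor of the evidence already in hand = 2 × 3 × 1.5 = 9.
Odds after that evidence = (7/493) × 9 = 63/493.
Target odds = 0.85/0.15 = 17/3.
Need 2.75ⁿ ≥ 17/3 ÷ (63/493) = 8381/189.
2.75³ = 20.796875 falls short of 8381/189 but 2.75⁴ = 57.19140625 reaches it, so n = 4.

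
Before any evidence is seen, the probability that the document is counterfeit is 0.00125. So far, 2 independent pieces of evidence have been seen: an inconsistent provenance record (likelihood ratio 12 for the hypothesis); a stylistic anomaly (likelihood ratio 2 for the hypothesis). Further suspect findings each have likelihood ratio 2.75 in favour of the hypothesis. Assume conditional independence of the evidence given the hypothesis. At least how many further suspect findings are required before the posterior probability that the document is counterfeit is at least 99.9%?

Prior odds = 0.00125/0.99875 = 1/799.
Combined Bayes factor of the evidence already in hand = 12 × 2 = 24.
Odds after that evidence = (1/799) × 24 = 24/799.
Target odds = 0.999/0.001 = 999.
Need 2.75ⁿ ≥ 999 ÷ (24/799) = 33258.375.
2.75¹⁰ ≈24735.9 falls short of 33258.375 but 2.75¹¹ ≈68023.6 reaches it, so n = 11.

11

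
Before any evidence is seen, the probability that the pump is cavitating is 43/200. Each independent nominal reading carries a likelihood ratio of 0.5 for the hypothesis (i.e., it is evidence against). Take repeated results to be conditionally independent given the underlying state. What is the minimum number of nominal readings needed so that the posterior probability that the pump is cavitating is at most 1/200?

6

Prior odds = 0.215/0.785 = 43/157.
Likelihood ratio per nominal reading = 0.5.
Target odds: 0.005 ÷ 0.995 = 1/199.
Need (43/157) × 0.5ⁿ ≤ 1/199, i.e. 0.5ⁿ ≤ 157/8557.
0.5⁵ = 0.03125 is still above 157/8557 but 0.5⁶ = 0.015625 is at or below it, so n = 6.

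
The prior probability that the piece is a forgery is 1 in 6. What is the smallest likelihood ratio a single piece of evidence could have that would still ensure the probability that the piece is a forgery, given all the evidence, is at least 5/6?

Prior odds = (1/6)/(5/6) = 0.2.
Target odds = (5/6)/(1/6) = 5.
Required Bayes factor = 5 ÷ 0.2 = 25.

25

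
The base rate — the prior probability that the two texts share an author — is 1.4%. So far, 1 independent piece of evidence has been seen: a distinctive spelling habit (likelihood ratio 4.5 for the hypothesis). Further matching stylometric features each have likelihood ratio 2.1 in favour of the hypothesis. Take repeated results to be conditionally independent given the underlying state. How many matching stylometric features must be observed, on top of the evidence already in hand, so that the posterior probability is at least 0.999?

14

Prior odds = 0.014/0.986 = 7/493.
Bayes factor of the evidence already in hand = 4.5.
Odds after that evidence = (7/493) × 4.5 = 63/986.
Target odds = 0.999/0.001 = 999.
Need 2.1ⁿ ≥ 999 ÷ (63/986) = 109446/7.
2.1¹³ ≈15447.2 falls short of 109446/7 but 2.1¹⁴ ≈32439.2 reaches it, so n = 14.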